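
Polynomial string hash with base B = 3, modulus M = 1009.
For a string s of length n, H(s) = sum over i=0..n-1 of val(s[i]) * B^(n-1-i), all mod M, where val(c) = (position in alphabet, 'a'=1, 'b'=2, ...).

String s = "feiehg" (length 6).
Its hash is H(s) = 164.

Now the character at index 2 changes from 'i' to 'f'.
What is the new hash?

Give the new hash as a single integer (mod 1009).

Answer: 83

Derivation:
val('i') = 9, val('f') = 6
Position k = 2, exponent = n-1-k = 3
B^3 mod M = 3^3 mod 1009 = 27
Delta = (6 - 9) * 27 mod 1009 = 928
New hash = (164 + 928) mod 1009 = 83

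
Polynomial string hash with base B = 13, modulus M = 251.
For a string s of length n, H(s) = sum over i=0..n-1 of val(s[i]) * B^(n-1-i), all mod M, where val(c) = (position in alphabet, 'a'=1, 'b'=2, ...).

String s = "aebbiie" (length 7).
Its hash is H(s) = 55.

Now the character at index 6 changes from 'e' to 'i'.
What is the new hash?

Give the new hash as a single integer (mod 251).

val('e') = 5, val('i') = 9
Position k = 6, exponent = n-1-k = 0
B^0 mod M = 13^0 mod 251 = 1
Delta = (9 - 5) * 1 mod 251 = 4
New hash = (55 + 4) mod 251 = 59

Answer: 59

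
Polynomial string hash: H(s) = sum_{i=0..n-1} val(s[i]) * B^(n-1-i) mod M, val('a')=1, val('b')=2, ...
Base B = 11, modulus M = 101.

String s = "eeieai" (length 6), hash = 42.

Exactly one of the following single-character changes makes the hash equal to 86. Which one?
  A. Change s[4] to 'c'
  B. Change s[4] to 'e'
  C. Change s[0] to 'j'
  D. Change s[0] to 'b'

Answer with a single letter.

Option A: s[4]='a'->'c', delta=(3-1)*11^1 mod 101 = 22, hash=42+22 mod 101 = 64
Option B: s[4]='a'->'e', delta=(5-1)*11^1 mod 101 = 44, hash=42+44 mod 101 = 86 <-- target
Option C: s[0]='e'->'j', delta=(10-5)*11^5 mod 101 = 83, hash=42+83 mod 101 = 24
Option D: s[0]='e'->'b', delta=(2-5)*11^5 mod 101 = 31, hash=42+31 mod 101 = 73

Answer: B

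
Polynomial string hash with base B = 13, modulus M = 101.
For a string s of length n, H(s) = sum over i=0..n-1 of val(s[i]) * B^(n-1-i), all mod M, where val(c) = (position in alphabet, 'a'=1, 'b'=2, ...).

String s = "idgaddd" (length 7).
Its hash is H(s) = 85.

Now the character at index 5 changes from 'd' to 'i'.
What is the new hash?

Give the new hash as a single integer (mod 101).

Answer: 49

Derivation:
val('d') = 4, val('i') = 9
Position k = 5, exponent = n-1-k = 1
B^1 mod M = 13^1 mod 101 = 13
Delta = (9 - 4) * 13 mod 101 = 65
New hash = (85 + 65) mod 101 = 49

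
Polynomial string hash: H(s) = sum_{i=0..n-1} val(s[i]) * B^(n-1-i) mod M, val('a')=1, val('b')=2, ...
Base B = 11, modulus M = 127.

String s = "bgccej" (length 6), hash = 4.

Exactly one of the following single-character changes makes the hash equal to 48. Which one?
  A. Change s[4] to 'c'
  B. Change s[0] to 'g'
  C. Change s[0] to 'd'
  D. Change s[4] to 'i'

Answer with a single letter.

Answer: D

Derivation:
Option A: s[4]='e'->'c', delta=(3-5)*11^1 mod 127 = 105, hash=4+105 mod 127 = 109
Option B: s[0]='b'->'g', delta=(7-2)*11^5 mod 127 = 75, hash=4+75 mod 127 = 79
Option C: s[0]='b'->'d', delta=(4-2)*11^5 mod 127 = 30, hash=4+30 mod 127 = 34
Option D: s[4]='e'->'i', delta=(9-5)*11^1 mod 127 = 44, hash=4+44 mod 127 = 48 <-- target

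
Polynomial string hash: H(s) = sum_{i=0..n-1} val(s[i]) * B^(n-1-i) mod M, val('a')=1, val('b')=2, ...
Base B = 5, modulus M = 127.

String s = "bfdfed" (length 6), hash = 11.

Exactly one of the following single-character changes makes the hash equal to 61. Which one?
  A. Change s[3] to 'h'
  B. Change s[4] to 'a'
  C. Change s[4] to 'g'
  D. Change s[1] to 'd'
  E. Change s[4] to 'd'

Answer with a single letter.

Answer: A

Derivation:
Option A: s[3]='f'->'h', delta=(8-6)*5^2 mod 127 = 50, hash=11+50 mod 127 = 61 <-- target
Option B: s[4]='e'->'a', delta=(1-5)*5^1 mod 127 = 107, hash=11+107 mod 127 = 118
Option C: s[4]='e'->'g', delta=(7-5)*5^1 mod 127 = 10, hash=11+10 mod 127 = 21
Option D: s[1]='f'->'d', delta=(4-6)*5^4 mod 127 = 20, hash=11+20 mod 127 = 31
Option E: s[4]='e'->'d', delta=(4-5)*5^1 mod 127 = 122, hash=11+122 mod 127 = 6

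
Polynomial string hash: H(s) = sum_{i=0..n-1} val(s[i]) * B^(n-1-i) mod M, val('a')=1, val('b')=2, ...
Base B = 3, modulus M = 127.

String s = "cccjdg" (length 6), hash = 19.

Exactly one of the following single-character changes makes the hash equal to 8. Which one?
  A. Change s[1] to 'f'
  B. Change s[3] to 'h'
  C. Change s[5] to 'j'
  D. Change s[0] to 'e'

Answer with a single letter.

Option A: s[1]='c'->'f', delta=(6-3)*3^4 mod 127 = 116, hash=19+116 mod 127 = 8 <-- target
Option B: s[3]='j'->'h', delta=(8-10)*3^2 mod 127 = 109, hash=19+109 mod 127 = 1
Option C: s[5]='g'->'j', delta=(10-7)*3^0 mod 127 = 3, hash=19+3 mod 127 = 22
Option D: s[0]='c'->'e', delta=(5-3)*3^5 mod 127 = 105, hash=19+105 mod 127 = 124

Answer: A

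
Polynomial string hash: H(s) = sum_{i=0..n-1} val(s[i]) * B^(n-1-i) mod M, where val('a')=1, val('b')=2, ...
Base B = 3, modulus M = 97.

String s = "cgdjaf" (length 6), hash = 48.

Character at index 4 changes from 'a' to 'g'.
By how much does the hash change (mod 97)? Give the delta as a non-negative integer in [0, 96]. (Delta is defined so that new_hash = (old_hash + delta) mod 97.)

Delta formula: (val(new) - val(old)) * B^(n-1-k) mod M
  val('g') - val('a') = 7 - 1 = 6
  B^(n-1-k) = 3^1 mod 97 = 3
  Delta = 6 * 3 mod 97 = 18

Answer: 18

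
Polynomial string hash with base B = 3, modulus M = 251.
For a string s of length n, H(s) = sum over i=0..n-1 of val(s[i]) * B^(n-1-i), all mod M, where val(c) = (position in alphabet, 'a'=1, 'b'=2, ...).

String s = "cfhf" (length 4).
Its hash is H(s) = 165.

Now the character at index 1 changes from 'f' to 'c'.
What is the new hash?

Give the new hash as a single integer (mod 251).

Answer: 138

Derivation:
val('f') = 6, val('c') = 3
Position k = 1, exponent = n-1-k = 2
B^2 mod M = 3^2 mod 251 = 9
Delta = (3 - 6) * 9 mod 251 = 224
New hash = (165 + 224) mod 251 = 138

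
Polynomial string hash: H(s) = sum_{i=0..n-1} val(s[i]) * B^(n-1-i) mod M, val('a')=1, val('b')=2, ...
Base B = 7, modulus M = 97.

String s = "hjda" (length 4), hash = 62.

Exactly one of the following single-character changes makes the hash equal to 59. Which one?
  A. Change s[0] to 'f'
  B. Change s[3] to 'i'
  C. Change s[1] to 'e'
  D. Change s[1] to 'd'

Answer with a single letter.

Answer: D

Derivation:
Option A: s[0]='h'->'f', delta=(6-8)*7^3 mod 97 = 90, hash=62+90 mod 97 = 55
Option B: s[3]='a'->'i', delta=(9-1)*7^0 mod 97 = 8, hash=62+8 mod 97 = 70
Option C: s[1]='j'->'e', delta=(5-10)*7^2 mod 97 = 46, hash=62+46 mod 97 = 11
Option D: s[1]='j'->'d', delta=(4-10)*7^2 mod 97 = 94, hash=62+94 mod 97 = 59 <-- target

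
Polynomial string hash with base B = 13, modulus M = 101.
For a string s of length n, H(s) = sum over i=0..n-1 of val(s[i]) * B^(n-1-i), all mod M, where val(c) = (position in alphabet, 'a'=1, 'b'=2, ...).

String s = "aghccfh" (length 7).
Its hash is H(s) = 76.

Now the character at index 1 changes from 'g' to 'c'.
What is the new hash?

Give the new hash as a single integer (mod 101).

Answer: 8

Derivation:
val('g') = 7, val('c') = 3
Position k = 1, exponent = n-1-k = 5
B^5 mod M = 13^5 mod 101 = 17
Delta = (3 - 7) * 17 mod 101 = 33
New hash = (76 + 33) mod 101 = 8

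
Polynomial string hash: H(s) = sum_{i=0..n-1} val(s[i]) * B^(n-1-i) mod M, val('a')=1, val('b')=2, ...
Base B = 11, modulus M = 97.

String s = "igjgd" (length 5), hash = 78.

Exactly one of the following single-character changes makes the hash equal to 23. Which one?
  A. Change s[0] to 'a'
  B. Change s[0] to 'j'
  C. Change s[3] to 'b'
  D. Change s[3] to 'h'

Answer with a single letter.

Option A: s[0]='i'->'a', delta=(1-9)*11^4 mod 97 = 48, hash=78+48 mod 97 = 29
Option B: s[0]='i'->'j', delta=(10-9)*11^4 mod 97 = 91, hash=78+91 mod 97 = 72
Option C: s[3]='g'->'b', delta=(2-7)*11^1 mod 97 = 42, hash=78+42 mod 97 = 23 <-- target
Option D: s[3]='g'->'h', delta=(8-7)*11^1 mod 97 = 11, hash=78+11 mod 97 = 89

Answer: C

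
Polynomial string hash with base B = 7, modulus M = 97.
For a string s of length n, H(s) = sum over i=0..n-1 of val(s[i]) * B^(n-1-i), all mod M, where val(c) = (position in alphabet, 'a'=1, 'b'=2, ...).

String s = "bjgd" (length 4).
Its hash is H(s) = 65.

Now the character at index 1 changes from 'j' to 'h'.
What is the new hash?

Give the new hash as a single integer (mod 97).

val('j') = 10, val('h') = 8
Position k = 1, exponent = n-1-k = 2
B^2 mod M = 7^2 mod 97 = 49
Delta = (8 - 10) * 49 mod 97 = 96
New hash = (65 + 96) mod 97 = 64

Answer: 64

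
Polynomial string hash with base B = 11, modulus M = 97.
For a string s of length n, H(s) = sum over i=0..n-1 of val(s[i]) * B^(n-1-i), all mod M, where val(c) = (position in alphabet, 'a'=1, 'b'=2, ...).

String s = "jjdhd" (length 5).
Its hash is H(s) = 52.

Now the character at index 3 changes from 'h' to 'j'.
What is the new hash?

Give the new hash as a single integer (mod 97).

Answer: 74

Derivation:
val('h') = 8, val('j') = 10
Position k = 3, exponent = n-1-k = 1
B^1 mod M = 11^1 mod 97 = 11
Delta = (10 - 8) * 11 mod 97 = 22
New hash = (52 + 22) mod 97 = 74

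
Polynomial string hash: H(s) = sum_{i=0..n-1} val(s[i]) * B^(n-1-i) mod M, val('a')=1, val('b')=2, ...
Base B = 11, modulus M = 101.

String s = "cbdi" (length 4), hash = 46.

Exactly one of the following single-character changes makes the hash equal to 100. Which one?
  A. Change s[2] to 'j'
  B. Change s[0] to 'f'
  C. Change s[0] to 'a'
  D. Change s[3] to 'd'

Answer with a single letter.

Option A: s[2]='d'->'j', delta=(10-4)*11^1 mod 101 = 66, hash=46+66 mod 101 = 11
Option B: s[0]='c'->'f', delta=(6-3)*11^3 mod 101 = 54, hash=46+54 mod 101 = 100 <-- target
Option C: s[0]='c'->'a', delta=(1-3)*11^3 mod 101 = 65, hash=46+65 mod 101 = 10
Option D: s[3]='i'->'d', delta=(4-9)*11^0 mod 101 = 96, hash=46+96 mod 101 = 41

Answer: B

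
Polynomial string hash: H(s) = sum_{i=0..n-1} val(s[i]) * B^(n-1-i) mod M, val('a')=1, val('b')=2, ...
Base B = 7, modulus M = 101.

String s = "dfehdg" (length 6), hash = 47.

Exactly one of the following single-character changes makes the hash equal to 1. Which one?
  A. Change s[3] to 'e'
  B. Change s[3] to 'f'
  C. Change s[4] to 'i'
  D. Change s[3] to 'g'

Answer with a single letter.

Answer: A

Derivation:
Option A: s[3]='h'->'e', delta=(5-8)*7^2 mod 101 = 55, hash=47+55 mod 101 = 1 <-- target
Option B: s[3]='h'->'f', delta=(6-8)*7^2 mod 101 = 3, hash=47+3 mod 101 = 50
Option C: s[4]='d'->'i', delta=(9-4)*7^1 mod 101 = 35, hash=47+35 mod 101 = 82
Option D: s[3]='h'->'g', delta=(7-8)*7^2 mod 101 = 52, hash=47+52 mod 101 = 99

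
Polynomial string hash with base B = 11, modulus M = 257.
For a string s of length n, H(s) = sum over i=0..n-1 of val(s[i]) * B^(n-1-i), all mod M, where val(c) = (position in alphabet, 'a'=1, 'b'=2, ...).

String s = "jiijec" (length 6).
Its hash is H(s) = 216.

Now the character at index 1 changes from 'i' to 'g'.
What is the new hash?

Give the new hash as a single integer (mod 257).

val('i') = 9, val('g') = 7
Position k = 1, exponent = n-1-k = 4
B^4 mod M = 11^4 mod 257 = 249
Delta = (7 - 9) * 249 mod 257 = 16
New hash = (216 + 16) mod 257 = 232

Answer: 232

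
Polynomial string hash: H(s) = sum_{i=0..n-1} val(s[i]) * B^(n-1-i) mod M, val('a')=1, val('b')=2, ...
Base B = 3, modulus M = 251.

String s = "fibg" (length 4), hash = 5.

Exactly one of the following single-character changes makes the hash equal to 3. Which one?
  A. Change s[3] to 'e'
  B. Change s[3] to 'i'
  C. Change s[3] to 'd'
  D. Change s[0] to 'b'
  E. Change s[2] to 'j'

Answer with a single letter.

Option A: s[3]='g'->'e', delta=(5-7)*3^0 mod 251 = 249, hash=5+249 mod 251 = 3 <-- target
Option B: s[3]='g'->'i', delta=(9-7)*3^0 mod 251 = 2, hash=5+2 mod 251 = 7
Option C: s[3]='g'->'d', delta=(4-7)*3^0 mod 251 = 248, hash=5+248 mod 251 = 2
Option D: s[0]='f'->'b', delta=(2-6)*3^3 mod 251 = 143, hash=5+143 mod 251 = 148
Option E: s[2]='b'->'j', delta=(10-2)*3^1 mod 251 = 24, hash=5+24 mod 251 = 29

Answer: A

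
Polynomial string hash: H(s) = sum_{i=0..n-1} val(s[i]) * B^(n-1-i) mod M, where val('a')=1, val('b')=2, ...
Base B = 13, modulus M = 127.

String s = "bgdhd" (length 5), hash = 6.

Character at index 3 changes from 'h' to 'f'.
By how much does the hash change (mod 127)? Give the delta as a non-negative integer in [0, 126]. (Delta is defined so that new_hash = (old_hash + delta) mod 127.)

Answer: 101

Derivation:
Delta formula: (val(new) - val(old)) * B^(n-1-k) mod M
  val('f') - val('h') = 6 - 8 = -2
  B^(n-1-k) = 13^1 mod 127 = 13
  Delta = -2 * 13 mod 127 = 101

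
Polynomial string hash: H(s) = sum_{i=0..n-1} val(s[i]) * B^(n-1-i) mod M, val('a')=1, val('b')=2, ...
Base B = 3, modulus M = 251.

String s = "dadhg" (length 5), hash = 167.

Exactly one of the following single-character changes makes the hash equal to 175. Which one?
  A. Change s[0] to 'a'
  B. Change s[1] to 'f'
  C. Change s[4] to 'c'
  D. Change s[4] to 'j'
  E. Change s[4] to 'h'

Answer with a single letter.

Answer: A

Derivation:
Option A: s[0]='d'->'a', delta=(1-4)*3^4 mod 251 = 8, hash=167+8 mod 251 = 175 <-- target
Option B: s[1]='a'->'f', delta=(6-1)*3^3 mod 251 = 135, hash=167+135 mod 251 = 51
Option C: s[4]='g'->'c', delta=(3-7)*3^0 mod 251 = 247, hash=167+247 mod 251 = 163
Option D: s[4]='g'->'j', delta=(10-7)*3^0 mod 251 = 3, hash=167+3 mod 251 = 170
Option E: s[4]='g'->'h', delta=(8-7)*3^0 mod 251 = 1, hash=167+1 mod 251 = 168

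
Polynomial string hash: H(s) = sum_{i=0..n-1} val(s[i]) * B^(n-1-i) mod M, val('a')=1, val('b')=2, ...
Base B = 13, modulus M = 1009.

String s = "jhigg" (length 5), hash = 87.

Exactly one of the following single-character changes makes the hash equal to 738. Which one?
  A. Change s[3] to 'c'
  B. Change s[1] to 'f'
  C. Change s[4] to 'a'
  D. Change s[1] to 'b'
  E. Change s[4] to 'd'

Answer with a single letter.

Answer: B

Derivation:
Option A: s[3]='g'->'c', delta=(3-7)*13^1 mod 1009 = 957, hash=87+957 mod 1009 = 35
Option B: s[1]='h'->'f', delta=(6-8)*13^3 mod 1009 = 651, hash=87+651 mod 1009 = 738 <-- target
Option C: s[4]='g'->'a', delta=(1-7)*13^0 mod 1009 = 1003, hash=87+1003 mod 1009 = 81
Option D: s[1]='h'->'b', delta=(2-8)*13^3 mod 1009 = 944, hash=87+944 mod 1009 = 22
Option E: s[4]='g'->'d', delta=(4-7)*13^0 mod 1009 = 1006, hash=87+1006 mod 1009 = 84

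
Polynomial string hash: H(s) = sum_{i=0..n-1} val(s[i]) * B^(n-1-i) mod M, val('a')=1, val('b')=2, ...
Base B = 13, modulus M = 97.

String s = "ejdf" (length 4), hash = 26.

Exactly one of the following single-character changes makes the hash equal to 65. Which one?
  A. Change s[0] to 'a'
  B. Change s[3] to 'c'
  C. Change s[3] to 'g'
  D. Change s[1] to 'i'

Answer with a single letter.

Option A: s[0]='e'->'a', delta=(1-5)*13^3 mod 97 = 39, hash=26+39 mod 97 = 65 <-- target
Option B: s[3]='f'->'c', delta=(3-6)*13^0 mod 97 = 94, hash=26+94 mod 97 = 23
Option C: s[3]='f'->'g', delta=(7-6)*13^0 mod 97 = 1, hash=26+1 mod 97 = 27
Option D: s[1]='j'->'i', delta=(9-10)*13^2 mod 97 = 25, hash=26+25 mod 97 = 51

Answer: A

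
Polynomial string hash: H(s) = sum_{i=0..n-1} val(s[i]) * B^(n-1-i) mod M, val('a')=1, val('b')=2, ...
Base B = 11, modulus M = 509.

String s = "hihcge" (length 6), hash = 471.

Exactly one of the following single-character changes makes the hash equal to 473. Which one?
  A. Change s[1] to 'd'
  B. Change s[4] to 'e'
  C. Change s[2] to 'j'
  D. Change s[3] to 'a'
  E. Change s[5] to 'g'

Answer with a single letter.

Option A: s[1]='i'->'d', delta=(4-9)*11^4 mod 509 = 91, hash=471+91 mod 509 = 53
Option B: s[4]='g'->'e', delta=(5-7)*11^1 mod 509 = 487, hash=471+487 mod 509 = 449
Option C: s[2]='h'->'j', delta=(10-8)*11^3 mod 509 = 117, hash=471+117 mod 509 = 79
Option D: s[3]='c'->'a', delta=(1-3)*11^2 mod 509 = 267, hash=471+267 mod 509 = 229
Option E: s[5]='e'->'g', delta=(7-5)*11^0 mod 509 = 2, hash=471+2 mod 509 = 473 <-- target

Answer: E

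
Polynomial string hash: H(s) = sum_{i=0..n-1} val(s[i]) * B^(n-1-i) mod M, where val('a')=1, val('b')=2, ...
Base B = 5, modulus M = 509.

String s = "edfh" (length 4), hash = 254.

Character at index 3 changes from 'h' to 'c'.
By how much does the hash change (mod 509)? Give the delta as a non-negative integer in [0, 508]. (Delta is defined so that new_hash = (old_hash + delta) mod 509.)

Answer: 504

Derivation:
Delta formula: (val(new) - val(old)) * B^(n-1-k) mod M
  val('c') - val('h') = 3 - 8 = -5
  B^(n-1-k) = 5^0 mod 509 = 1
  Delta = -5 * 1 mod 509 = 504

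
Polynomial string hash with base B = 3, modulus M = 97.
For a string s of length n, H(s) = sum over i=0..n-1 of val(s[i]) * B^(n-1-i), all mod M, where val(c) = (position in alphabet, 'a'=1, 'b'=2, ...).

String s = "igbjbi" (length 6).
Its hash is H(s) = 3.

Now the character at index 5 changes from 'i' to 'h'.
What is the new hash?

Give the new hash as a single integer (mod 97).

Answer: 2

Derivation:
val('i') = 9, val('h') = 8
Position k = 5, exponent = n-1-k = 0
B^0 mod M = 3^0 mod 97 = 1
Delta = (8 - 9) * 1 mod 97 = 96
New hash = (3 + 96) mod 97 = 2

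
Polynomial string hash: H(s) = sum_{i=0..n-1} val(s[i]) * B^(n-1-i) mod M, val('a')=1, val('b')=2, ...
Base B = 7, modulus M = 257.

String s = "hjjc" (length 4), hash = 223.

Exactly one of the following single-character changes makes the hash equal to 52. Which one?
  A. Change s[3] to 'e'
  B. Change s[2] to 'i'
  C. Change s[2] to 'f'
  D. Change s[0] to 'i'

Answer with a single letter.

Answer: D

Derivation:
Option A: s[3]='c'->'e', delta=(5-3)*7^0 mod 257 = 2, hash=223+2 mod 257 = 225
Option B: s[2]='j'->'i', delta=(9-10)*7^1 mod 257 = 250, hash=223+250 mod 257 = 216
Option C: s[2]='j'->'f', delta=(6-10)*7^1 mod 257 = 229, hash=223+229 mod 257 = 195
Option D: s[0]='h'->'i', delta=(9-8)*7^3 mod 257 = 86, hash=223+86 mod 257 = 52 <-- target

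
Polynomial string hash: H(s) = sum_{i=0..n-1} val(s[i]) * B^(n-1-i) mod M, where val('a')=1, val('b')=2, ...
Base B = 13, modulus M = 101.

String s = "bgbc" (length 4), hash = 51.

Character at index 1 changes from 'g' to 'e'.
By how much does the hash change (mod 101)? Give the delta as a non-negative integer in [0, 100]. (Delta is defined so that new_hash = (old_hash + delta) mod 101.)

Delta formula: (val(new) - val(old)) * B^(n-1-k) mod M
  val('e') - val('g') = 5 - 7 = -2
  B^(n-1-k) = 13^2 mod 101 = 68
  Delta = -2 * 68 mod 101 = 66

Answer: 66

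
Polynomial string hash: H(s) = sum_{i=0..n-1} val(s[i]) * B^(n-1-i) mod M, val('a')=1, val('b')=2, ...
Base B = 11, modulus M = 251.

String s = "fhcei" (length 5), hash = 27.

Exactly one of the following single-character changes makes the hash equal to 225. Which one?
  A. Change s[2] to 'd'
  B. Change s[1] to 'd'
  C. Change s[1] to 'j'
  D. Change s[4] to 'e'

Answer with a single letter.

Option A: s[2]='c'->'d', delta=(4-3)*11^2 mod 251 = 121, hash=27+121 mod 251 = 148
Option B: s[1]='h'->'d', delta=(4-8)*11^3 mod 251 = 198, hash=27+198 mod 251 = 225 <-- target
Option C: s[1]='h'->'j', delta=(10-8)*11^3 mod 251 = 152, hash=27+152 mod 251 = 179
Option D: s[4]='i'->'e', delta=(5-9)*11^0 mod 251 = 247, hash=27+247 mod 251 = 23

Answer: B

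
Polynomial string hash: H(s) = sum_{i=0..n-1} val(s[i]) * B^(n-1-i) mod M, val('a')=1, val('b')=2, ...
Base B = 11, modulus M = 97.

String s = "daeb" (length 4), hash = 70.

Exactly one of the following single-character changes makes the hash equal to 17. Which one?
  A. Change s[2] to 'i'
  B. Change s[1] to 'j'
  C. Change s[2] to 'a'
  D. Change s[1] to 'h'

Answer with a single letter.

Option A: s[2]='e'->'i', delta=(9-5)*11^1 mod 97 = 44, hash=70+44 mod 97 = 17 <-- target
Option B: s[1]='a'->'j', delta=(10-1)*11^2 mod 97 = 22, hash=70+22 mod 97 = 92
Option C: s[2]='e'->'a', delta=(1-5)*11^1 mod 97 = 53, hash=70+53 mod 97 = 26
Option D: s[1]='a'->'h', delta=(8-1)*11^2 mod 97 = 71, hash=70+71 mod 97 = 44

Answer: A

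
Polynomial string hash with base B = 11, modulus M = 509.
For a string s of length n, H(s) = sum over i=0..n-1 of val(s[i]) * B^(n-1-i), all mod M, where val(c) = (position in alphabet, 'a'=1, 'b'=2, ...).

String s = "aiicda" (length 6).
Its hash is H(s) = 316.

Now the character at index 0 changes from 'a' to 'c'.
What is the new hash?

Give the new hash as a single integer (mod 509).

val('a') = 1, val('c') = 3
Position k = 0, exponent = n-1-k = 5
B^5 mod M = 11^5 mod 509 = 207
Delta = (3 - 1) * 207 mod 509 = 414
New hash = (316 + 414) mod 509 = 221

Answer: 221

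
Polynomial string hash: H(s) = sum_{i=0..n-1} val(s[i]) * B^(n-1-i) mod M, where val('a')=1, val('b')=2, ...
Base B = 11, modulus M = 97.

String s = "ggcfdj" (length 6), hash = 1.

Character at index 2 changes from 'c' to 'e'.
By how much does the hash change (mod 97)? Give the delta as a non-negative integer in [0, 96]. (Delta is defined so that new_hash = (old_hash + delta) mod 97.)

Delta formula: (val(new) - val(old)) * B^(n-1-k) mod M
  val('e') - val('c') = 5 - 3 = 2
  B^(n-1-k) = 11^3 mod 97 = 70
  Delta = 2 * 70 mod 97 = 43

Answer: 43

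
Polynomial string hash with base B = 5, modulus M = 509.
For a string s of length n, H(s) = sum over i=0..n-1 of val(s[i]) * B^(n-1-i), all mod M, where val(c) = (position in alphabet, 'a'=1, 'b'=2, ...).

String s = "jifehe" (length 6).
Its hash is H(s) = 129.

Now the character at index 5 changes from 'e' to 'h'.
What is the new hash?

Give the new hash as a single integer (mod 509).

Answer: 132

Derivation:
val('e') = 5, val('h') = 8
Position k = 5, exponent = n-1-k = 0
B^0 mod M = 5^0 mod 509 = 1
Delta = (8 - 5) * 1 mod 509 = 3
New hash = (129 + 3) mod 509 = 132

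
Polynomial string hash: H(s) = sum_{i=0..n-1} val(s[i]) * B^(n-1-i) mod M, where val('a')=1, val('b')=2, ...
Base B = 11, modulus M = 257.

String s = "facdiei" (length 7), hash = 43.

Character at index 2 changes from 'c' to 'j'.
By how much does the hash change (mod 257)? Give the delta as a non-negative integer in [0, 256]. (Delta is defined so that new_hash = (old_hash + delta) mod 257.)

Delta formula: (val(new) - val(old)) * B^(n-1-k) mod M
  val('j') - val('c') = 10 - 3 = 7
  B^(n-1-k) = 11^4 mod 257 = 249
  Delta = 7 * 249 mod 257 = 201

Answer: 201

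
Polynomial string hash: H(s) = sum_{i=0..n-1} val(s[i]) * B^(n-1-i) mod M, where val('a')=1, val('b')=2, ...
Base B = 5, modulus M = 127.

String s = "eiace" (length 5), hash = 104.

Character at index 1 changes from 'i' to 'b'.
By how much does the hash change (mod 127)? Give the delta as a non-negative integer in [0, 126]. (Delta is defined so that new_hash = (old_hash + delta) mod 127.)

Answer: 14

Derivation:
Delta formula: (val(new) - val(old)) * B^(n-1-k) mod M
  val('b') - val('i') = 2 - 9 = -7
  B^(n-1-k) = 5^3 mod 127 = 125
  Delta = -7 * 125 mod 127 = 14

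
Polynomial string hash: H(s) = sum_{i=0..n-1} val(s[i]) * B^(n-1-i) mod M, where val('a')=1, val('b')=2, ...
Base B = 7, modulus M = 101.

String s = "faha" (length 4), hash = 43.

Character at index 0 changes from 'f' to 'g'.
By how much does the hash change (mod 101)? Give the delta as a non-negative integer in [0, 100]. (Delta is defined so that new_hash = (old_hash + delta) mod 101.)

Answer: 40

Derivation:
Delta formula: (val(new) - val(old)) * B^(n-1-k) mod M
  val('g') - val('f') = 7 - 6 = 1
  B^(n-1-k) = 7^3 mod 101 = 40
  Delta = 1 * 40 mod 101 = 40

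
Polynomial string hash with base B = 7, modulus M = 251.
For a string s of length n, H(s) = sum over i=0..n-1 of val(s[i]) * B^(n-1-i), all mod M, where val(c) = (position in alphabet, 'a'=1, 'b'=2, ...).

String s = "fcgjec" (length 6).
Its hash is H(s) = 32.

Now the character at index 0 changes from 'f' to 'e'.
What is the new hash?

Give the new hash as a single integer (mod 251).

Answer: 42

Derivation:
val('f') = 6, val('e') = 5
Position k = 0, exponent = n-1-k = 5
B^5 mod M = 7^5 mod 251 = 241
Delta = (5 - 6) * 241 mod 251 = 10
New hash = (32 + 10) mod 251 = 42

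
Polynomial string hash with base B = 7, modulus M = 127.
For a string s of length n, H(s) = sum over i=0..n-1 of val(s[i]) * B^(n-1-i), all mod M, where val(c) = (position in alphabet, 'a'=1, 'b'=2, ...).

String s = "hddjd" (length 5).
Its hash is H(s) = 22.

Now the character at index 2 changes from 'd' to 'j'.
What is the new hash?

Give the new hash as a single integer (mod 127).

Answer: 62

Derivation:
val('d') = 4, val('j') = 10
Position k = 2, exponent = n-1-k = 2
B^2 mod M = 7^2 mod 127 = 49
Delta = (10 - 4) * 49 mod 127 = 40
New hash = (22 + 40) mod 127 = 62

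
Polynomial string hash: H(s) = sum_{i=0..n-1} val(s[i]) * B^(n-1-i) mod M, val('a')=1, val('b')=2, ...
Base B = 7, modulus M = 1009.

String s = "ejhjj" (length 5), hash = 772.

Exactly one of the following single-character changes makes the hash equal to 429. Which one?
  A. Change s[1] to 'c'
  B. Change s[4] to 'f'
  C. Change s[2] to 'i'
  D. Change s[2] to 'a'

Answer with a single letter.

Option A: s[1]='j'->'c', delta=(3-10)*7^3 mod 1009 = 626, hash=772+626 mod 1009 = 389
Option B: s[4]='j'->'f', delta=(6-10)*7^0 mod 1009 = 1005, hash=772+1005 mod 1009 = 768
Option C: s[2]='h'->'i', delta=(9-8)*7^2 mod 1009 = 49, hash=772+49 mod 1009 = 821
Option D: s[2]='h'->'a', delta=(1-8)*7^2 mod 1009 = 666, hash=772+666 mod 1009 = 429 <-- target

Answer: D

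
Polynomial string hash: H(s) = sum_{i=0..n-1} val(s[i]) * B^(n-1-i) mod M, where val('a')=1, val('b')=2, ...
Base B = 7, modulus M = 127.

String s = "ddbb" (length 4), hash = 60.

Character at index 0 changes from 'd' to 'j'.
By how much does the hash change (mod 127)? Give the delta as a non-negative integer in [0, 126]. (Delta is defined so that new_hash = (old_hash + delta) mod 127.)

Answer: 26

Derivation:
Delta formula: (val(new) - val(old)) * B^(n-1-k) mod M
  val('j') - val('d') = 10 - 4 = 6
  B^(n-1-k) = 7^3 mod 127 = 89
  Delta = 6 * 89 mod 127 = 26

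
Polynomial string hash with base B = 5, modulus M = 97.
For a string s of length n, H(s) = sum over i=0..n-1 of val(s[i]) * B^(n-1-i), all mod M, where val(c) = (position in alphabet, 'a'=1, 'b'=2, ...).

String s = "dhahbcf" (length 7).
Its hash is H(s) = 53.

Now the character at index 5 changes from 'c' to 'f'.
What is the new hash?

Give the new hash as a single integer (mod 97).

val('c') = 3, val('f') = 6
Position k = 5, exponent = n-1-k = 1
B^1 mod M = 5^1 mod 97 = 5
Delta = (6 - 3) * 5 mod 97 = 15
New hash = (53 + 15) mod 97 = 68

Answer: 68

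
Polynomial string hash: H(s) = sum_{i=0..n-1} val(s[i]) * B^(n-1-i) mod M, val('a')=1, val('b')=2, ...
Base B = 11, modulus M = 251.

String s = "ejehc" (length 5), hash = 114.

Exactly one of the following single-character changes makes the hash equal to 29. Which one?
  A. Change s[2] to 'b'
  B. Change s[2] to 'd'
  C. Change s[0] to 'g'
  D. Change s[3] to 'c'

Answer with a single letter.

Option A: s[2]='e'->'b', delta=(2-5)*11^2 mod 251 = 139, hash=114+139 mod 251 = 2
Option B: s[2]='e'->'d', delta=(4-5)*11^2 mod 251 = 130, hash=114+130 mod 251 = 244
Option C: s[0]='e'->'g', delta=(7-5)*11^4 mod 251 = 166, hash=114+166 mod 251 = 29 <-- target
Option D: s[3]='h'->'c', delta=(3-8)*11^1 mod 251 = 196, hash=114+196 mod 251 = 59

Answer: C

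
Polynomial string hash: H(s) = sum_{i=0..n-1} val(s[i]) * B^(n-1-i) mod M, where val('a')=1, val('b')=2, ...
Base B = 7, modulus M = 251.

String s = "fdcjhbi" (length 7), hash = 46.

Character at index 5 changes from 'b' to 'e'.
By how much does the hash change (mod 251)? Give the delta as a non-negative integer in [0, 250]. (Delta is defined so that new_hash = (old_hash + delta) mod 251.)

Delta formula: (val(new) - val(old)) * B^(n-1-k) mod M
  val('e') - val('b') = 5 - 2 = 3
  B^(n-1-k) = 7^1 mod 251 = 7
  Delta = 3 * 7 mod 251 = 21

Answer: 21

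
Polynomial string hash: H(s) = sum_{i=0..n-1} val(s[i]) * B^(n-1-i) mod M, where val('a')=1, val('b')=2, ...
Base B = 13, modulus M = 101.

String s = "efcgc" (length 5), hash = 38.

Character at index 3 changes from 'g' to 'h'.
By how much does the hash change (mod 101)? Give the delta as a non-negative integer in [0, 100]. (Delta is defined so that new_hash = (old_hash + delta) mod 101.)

Answer: 13

Derivation:
Delta formula: (val(new) - val(old)) * B^(n-1-k) mod M
  val('h') - val('g') = 8 - 7 = 1
  B^(n-1-k) = 13^1 mod 101 = 13
  Delta = 1 * 13 mod 101 = 13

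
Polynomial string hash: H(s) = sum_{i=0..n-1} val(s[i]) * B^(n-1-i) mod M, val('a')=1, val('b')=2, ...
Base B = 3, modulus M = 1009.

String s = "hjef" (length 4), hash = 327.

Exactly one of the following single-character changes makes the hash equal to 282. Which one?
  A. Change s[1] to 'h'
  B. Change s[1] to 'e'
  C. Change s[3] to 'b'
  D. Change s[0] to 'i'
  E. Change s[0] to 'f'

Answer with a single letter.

Answer: B

Derivation:
Option A: s[1]='j'->'h', delta=(8-10)*3^2 mod 1009 = 991, hash=327+991 mod 1009 = 309
Option B: s[1]='j'->'e', delta=(5-10)*3^2 mod 1009 = 964, hash=327+964 mod 1009 = 282 <-- target
Option C: s[3]='f'->'b', delta=(2-6)*3^0 mod 1009 = 1005, hash=327+1005 mod 1009 = 323
Option D: s[0]='h'->'i', delta=(9-8)*3^3 mod 1009 = 27, hash=327+27 mod 1009 = 354
Option E: s[0]='h'->'f', delta=(6-8)*3^3 mod 1009 = 955, hash=327+955 mod 1009 = 273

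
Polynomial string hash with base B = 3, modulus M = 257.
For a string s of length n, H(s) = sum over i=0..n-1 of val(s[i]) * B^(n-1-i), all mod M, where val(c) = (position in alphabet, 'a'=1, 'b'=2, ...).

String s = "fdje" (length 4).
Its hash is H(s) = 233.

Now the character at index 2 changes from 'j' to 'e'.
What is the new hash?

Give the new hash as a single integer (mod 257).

val('j') = 10, val('e') = 5
Position k = 2, exponent = n-1-k = 1
B^1 mod M = 3^1 mod 257 = 3
Delta = (5 - 10) * 3 mod 257 = 242
New hash = (233 + 242) mod 257 = 218

Answer: 218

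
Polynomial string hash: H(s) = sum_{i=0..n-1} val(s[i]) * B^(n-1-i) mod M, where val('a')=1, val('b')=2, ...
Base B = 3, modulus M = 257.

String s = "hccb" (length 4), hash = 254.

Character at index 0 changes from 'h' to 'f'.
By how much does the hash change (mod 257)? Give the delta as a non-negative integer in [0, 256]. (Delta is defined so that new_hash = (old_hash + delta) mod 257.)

Answer: 203

Derivation:
Delta formula: (val(new) - val(old)) * B^(n-1-k) mod M
  val('f') - val('h') = 6 - 8 = -2
  B^(n-1-k) = 3^3 mod 257 = 27
  Delta = -2 * 27 mod 257 = 203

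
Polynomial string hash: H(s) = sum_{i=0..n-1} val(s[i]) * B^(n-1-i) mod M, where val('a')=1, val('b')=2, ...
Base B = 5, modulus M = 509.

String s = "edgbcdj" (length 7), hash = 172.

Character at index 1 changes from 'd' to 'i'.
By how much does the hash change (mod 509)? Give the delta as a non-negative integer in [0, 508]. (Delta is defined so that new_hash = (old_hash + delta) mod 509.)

Answer: 355

Derivation:
Delta formula: (val(new) - val(old)) * B^(n-1-k) mod M
  val('i') - val('d') = 9 - 4 = 5
  B^(n-1-k) = 5^5 mod 509 = 71
  Delta = 5 * 71 mod 509 = 355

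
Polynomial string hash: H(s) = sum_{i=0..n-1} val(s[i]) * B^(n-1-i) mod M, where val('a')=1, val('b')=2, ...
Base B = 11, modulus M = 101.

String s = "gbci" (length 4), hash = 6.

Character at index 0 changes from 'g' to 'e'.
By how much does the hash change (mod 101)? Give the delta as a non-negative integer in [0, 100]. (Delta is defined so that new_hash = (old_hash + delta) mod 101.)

Answer: 65

Derivation:
Delta formula: (val(new) - val(old)) * B^(n-1-k) mod M
  val('e') - val('g') = 5 - 7 = -2
  B^(n-1-k) = 11^3 mod 101 = 18
  Delta = -2 * 18 mod 101 = 65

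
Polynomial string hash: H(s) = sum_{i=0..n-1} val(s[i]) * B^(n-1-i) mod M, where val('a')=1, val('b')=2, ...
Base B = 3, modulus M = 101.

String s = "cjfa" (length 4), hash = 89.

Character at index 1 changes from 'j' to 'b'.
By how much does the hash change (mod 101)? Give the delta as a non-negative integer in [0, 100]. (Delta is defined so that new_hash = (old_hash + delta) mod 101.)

Answer: 29

Derivation:
Delta formula: (val(new) - val(old)) * B^(n-1-k) mod M
  val('b') - val('j') = 2 - 10 = -8
  B^(n-1-k) = 3^2 mod 101 = 9
  Delta = -8 * 9 mod 101 = 29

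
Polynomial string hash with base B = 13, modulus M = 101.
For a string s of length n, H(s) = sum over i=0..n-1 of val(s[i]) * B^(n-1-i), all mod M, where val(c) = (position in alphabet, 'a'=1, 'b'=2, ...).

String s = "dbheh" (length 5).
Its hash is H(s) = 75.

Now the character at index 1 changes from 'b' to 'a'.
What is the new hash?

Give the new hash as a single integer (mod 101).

val('b') = 2, val('a') = 1
Position k = 1, exponent = n-1-k = 3
B^3 mod M = 13^3 mod 101 = 76
Delta = (1 - 2) * 76 mod 101 = 25
New hash = (75 + 25) mod 101 = 100

Answer: 100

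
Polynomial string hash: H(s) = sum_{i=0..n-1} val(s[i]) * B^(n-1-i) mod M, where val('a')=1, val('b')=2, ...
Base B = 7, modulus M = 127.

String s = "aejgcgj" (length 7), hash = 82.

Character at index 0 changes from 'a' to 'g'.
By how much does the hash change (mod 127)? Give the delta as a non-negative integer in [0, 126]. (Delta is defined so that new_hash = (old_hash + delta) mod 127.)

Answer: 28

Derivation:
Delta formula: (val(new) - val(old)) * B^(n-1-k) mod M
  val('g') - val('a') = 7 - 1 = 6
  B^(n-1-k) = 7^6 mod 127 = 47
  Delta = 6 * 47 mod 127 = 28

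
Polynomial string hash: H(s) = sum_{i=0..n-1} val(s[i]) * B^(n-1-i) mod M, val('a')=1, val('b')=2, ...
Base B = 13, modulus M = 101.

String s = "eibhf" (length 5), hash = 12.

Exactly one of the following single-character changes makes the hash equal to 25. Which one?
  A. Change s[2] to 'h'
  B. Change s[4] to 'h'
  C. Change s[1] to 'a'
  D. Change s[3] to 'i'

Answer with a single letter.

Answer: D

Derivation:
Option A: s[2]='b'->'h', delta=(8-2)*13^2 mod 101 = 4, hash=12+4 mod 101 = 16
Option B: s[4]='f'->'h', delta=(8-6)*13^0 mod 101 = 2, hash=12+2 mod 101 = 14
Option C: s[1]='i'->'a', delta=(1-9)*13^3 mod 101 = 99, hash=12+99 mod 101 = 10
Option D: s[3]='h'->'i', delta=(9-8)*13^1 mod 101 = 13, hash=12+13 mod 101 = 25 <-- target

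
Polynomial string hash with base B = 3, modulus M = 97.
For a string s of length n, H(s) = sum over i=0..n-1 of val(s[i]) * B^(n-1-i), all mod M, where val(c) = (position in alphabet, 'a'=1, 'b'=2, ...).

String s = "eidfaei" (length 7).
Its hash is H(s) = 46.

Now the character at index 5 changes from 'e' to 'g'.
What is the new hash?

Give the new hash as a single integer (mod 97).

val('e') = 5, val('g') = 7
Position k = 5, exponent = n-1-k = 1
B^1 mod M = 3^1 mod 97 = 3
Delta = (7 - 5) * 3 mod 97 = 6
New hash = (46 + 6) mod 97 = 52

Answer: 52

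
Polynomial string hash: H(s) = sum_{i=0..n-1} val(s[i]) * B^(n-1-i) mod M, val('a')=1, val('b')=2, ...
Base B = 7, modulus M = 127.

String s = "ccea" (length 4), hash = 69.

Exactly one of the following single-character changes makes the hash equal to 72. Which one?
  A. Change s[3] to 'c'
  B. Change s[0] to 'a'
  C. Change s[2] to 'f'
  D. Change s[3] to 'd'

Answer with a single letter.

Option A: s[3]='a'->'c', delta=(3-1)*7^0 mod 127 = 2, hash=69+2 mod 127 = 71
Option B: s[0]='c'->'a', delta=(1-3)*7^3 mod 127 = 76, hash=69+76 mod 127 = 18
Option C: s[2]='e'->'f', delta=(6-5)*7^1 mod 127 = 7, hash=69+7 mod 127 = 76
Option D: s[3]='a'->'d', delta=(4-1)*7^0 mod 127 = 3, hash=69+3 mod 127 = 72 <-- target

Answer: D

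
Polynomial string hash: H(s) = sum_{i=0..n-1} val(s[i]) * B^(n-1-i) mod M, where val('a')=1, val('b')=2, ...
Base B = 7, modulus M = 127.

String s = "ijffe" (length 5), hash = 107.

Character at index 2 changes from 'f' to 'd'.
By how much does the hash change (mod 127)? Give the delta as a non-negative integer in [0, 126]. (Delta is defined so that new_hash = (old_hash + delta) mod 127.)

Delta formula: (val(new) - val(old)) * B^(n-1-k) mod M
  val('d') - val('f') = 4 - 6 = -2
  B^(n-1-k) = 7^2 mod 127 = 49
  Delta = -2 * 49 mod 127 = 29

Answer: 29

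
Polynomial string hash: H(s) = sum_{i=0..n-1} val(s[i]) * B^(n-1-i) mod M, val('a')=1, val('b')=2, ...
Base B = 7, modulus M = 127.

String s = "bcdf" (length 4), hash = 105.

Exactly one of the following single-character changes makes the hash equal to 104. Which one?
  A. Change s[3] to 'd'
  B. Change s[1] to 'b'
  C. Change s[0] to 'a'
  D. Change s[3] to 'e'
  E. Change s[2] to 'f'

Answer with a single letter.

Option A: s[3]='f'->'d', delta=(4-6)*7^0 mod 127 = 125, hash=105+125 mod 127 = 103
Option B: s[1]='c'->'b', delta=(2-3)*7^2 mod 127 = 78, hash=105+78 mod 127 = 56
Option C: s[0]='b'->'a', delta=(1-2)*7^3 mod 127 = 38, hash=105+38 mod 127 = 16
Option D: s[3]='f'->'e', delta=(5-6)*7^0 mod 127 = 126, hash=105+126 mod 127 = 104 <-- target
Option E: s[2]='d'->'f', delta=(6-4)*7^1 mod 127 = 14, hash=105+14 mod 127 = 119

Answer: D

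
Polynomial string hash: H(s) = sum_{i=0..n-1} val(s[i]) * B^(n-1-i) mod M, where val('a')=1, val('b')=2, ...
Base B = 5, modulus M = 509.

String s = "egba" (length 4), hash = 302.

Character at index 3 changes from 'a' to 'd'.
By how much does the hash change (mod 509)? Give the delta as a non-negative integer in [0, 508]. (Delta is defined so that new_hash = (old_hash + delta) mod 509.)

Delta formula: (val(new) - val(old)) * B^(n-1-k) mod M
  val('d') - val('a') = 4 - 1 = 3
  B^(n-1-k) = 5^0 mod 509 = 1
  Delta = 3 * 1 mod 509 = 3

Answer: 3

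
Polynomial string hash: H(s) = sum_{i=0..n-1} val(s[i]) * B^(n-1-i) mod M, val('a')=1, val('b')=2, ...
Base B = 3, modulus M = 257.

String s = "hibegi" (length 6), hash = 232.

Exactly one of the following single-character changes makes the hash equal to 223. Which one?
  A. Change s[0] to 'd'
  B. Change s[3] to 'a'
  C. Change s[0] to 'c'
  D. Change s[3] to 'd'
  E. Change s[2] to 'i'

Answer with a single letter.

Option A: s[0]='h'->'d', delta=(4-8)*3^5 mod 257 = 56, hash=232+56 mod 257 = 31
Option B: s[3]='e'->'a', delta=(1-5)*3^2 mod 257 = 221, hash=232+221 mod 257 = 196
Option C: s[0]='h'->'c', delta=(3-8)*3^5 mod 257 = 70, hash=232+70 mod 257 = 45
Option D: s[3]='e'->'d', delta=(4-5)*3^2 mod 257 = 248, hash=232+248 mod 257 = 223 <-- target
Option E: s[2]='b'->'i', delta=(9-2)*3^3 mod 257 = 189, hash=232+189 mod 257 = 164

Answer: D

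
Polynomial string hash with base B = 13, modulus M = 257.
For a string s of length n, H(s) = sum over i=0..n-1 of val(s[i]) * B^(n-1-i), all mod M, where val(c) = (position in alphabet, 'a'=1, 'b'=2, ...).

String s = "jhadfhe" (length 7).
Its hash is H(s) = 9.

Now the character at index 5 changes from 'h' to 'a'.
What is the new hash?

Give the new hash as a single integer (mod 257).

val('h') = 8, val('a') = 1
Position k = 5, exponent = n-1-k = 1
B^1 mod M = 13^1 mod 257 = 13
Delta = (1 - 8) * 13 mod 257 = 166
New hash = (9 + 166) mod 257 = 175

Answer: 175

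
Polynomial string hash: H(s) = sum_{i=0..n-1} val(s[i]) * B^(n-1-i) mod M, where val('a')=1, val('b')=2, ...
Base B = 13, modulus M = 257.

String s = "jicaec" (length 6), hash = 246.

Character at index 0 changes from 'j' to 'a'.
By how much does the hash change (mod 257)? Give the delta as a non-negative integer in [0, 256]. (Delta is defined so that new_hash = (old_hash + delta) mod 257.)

Delta formula: (val(new) - val(old)) * B^(n-1-k) mod M
  val('a') - val('j') = 1 - 10 = -9
  B^(n-1-k) = 13^5 mod 257 = 185
  Delta = -9 * 185 mod 257 = 134

Answer: 134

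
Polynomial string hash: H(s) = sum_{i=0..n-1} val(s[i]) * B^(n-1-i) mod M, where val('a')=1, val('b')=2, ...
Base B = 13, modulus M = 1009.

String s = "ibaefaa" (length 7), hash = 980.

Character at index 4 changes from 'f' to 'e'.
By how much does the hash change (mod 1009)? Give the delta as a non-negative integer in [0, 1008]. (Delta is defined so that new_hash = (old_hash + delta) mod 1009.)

Delta formula: (val(new) - val(old)) * B^(n-1-k) mod M
  val('e') - val('f') = 5 - 6 = -1
  B^(n-1-k) = 13^2 mod 1009 = 169
  Delta = -1 * 169 mod 1009 = 840

Answer: 840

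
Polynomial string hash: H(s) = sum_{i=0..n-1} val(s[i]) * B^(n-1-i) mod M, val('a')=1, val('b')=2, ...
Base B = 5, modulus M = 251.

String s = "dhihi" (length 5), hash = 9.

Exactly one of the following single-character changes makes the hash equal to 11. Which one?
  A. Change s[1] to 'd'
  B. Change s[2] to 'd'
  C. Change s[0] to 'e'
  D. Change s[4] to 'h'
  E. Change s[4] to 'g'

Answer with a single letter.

Option A: s[1]='h'->'d', delta=(4-8)*5^3 mod 251 = 2, hash=9+2 mod 251 = 11 <-- target
Option B: s[2]='i'->'d', delta=(4-9)*5^2 mod 251 = 126, hash=9+126 mod 251 = 135
Option C: s[0]='d'->'e', delta=(5-4)*5^4 mod 251 = 123, hash=9+123 mod 251 = 132
Option D: s[4]='i'->'h', delta=(8-9)*5^0 mod 251 = 250, hash=9+250 mod 251 = 8
Option E: s[4]='i'->'g', delta=(7-9)*5^0 mod 251 = 249, hash=9+249 mod 251 = 7

Answer: A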